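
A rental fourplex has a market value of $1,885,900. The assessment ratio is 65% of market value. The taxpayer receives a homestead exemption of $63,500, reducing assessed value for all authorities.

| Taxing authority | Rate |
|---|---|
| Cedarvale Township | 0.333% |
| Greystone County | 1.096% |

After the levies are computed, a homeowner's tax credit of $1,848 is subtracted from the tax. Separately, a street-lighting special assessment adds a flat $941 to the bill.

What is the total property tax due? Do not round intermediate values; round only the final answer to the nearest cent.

$15,702.77

Assessed value = $1,885,900 × 0.65 = $1,225,835
Taxable value = $1,225,835 − $63,500 = $1,162,335
Cedarvale Township: $1,162,335 × 0.00333 = $3,870.57555
Greystone County: $1,162,335 × 0.01096 = $12,739.1916
Levies subtotal = $16,609.76715
After credit = $16,609.76715 − $1,848 = $14,761.76715
Total = $14,761.76715 + $941 = $15,702.76715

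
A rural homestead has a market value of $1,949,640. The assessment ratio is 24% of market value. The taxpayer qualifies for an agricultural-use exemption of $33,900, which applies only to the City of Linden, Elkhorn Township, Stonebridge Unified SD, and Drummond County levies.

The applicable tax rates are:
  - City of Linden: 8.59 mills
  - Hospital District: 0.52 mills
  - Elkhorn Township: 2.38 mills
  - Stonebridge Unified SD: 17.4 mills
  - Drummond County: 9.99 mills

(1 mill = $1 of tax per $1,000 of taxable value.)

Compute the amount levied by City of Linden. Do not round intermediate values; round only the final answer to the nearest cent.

$3,728.18

Assessed value = $1,949,640 × 0.24 = $467,913.6
City of Linden taxable value = $467,913.6 − $33,900 = $434,013.6
City of Linden levy = $434,013.6 × 0.00859 = $3,728.176824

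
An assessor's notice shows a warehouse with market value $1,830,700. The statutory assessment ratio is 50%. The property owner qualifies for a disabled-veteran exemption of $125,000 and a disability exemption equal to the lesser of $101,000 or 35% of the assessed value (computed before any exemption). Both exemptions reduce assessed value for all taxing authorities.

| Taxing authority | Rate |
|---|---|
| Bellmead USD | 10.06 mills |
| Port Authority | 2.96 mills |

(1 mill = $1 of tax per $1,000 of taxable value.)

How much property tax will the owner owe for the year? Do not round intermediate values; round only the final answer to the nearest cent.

$8,975.34

Assessed value = $1,830,700 × 0.5 = $915,350
Disability exemption = min($101,000, 35% × $915,350) = min($101,000, $320,372.5) = $101,000 (dollar cap binds)
Taxable value = $915,350 − $125,000 − $101,000 = $689,350
Bellmead USD: $689,350 × 0.01006 = $6,934.861
Port Authority: $689,350 × 0.00296 = $2,040.476
Total = $8,975.337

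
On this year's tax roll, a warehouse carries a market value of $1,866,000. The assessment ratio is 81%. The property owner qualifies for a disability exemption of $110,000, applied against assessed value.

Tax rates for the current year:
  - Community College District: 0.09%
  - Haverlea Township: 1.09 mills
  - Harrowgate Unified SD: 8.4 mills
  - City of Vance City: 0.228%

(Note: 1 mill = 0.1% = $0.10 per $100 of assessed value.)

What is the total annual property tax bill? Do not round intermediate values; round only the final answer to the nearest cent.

Assessed value = $1,866,000 × 0.81 = $1,511,460
Taxable value = $1,511,460 − $110,000 = $1,401,460
Community College District: $1,401,460 × 0.0009 = $1,261.314
Haverlea Township: $1,401,460 × 0.00109 = $1,527.5914
Harrowgate Unified SD: $1,401,460 × 0.0084 = $11,772.264
City of Vance City: $1,401,460 × 0.00228 = $3,195.3288
Total = $17,756.4982

$17,756.50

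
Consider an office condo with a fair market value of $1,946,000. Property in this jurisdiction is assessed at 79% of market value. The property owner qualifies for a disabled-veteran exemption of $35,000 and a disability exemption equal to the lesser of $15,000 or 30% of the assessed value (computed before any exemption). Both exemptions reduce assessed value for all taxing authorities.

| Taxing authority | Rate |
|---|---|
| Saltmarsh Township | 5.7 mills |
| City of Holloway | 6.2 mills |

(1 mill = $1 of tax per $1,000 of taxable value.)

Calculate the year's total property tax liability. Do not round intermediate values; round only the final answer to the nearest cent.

$17,699.35

Assessed value = $1,946,000 × 0.79 = $1,537,340
Disability exemption = min($15,000, 30% × $1,537,340) = min($15,000, $461,202) = $15,000 (dollar cap binds)
Taxable value = $1,537,340 − $35,000 − $15,000 = $1,487,340
Saltmarsh Township: $1,487,340 × 0.0057 = $8,477.838
City of Holloway: $1,487,340 × 0.0062 = $9,221.508
Total = $17,699.346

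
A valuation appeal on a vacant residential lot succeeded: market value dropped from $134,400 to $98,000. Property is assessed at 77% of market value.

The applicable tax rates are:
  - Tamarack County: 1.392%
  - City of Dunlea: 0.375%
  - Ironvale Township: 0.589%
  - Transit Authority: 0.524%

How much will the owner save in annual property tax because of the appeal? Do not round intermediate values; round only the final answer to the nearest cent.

Old assessed value = $134,400 × 0.77 = $103,488
New assessed value = $98,000 × 0.77 = $75,460
Combined rate = 0.01392 + 0.00375 + 0.00589 + 0.00524 = 0.0288
Old tax = $103,488 × 0.0288 = $2,980.4544
New tax = $75,460 × 0.0288 = $2,173.248
Reduction = $2,980.4544 − $2,173.248 = $807.2064

$807.21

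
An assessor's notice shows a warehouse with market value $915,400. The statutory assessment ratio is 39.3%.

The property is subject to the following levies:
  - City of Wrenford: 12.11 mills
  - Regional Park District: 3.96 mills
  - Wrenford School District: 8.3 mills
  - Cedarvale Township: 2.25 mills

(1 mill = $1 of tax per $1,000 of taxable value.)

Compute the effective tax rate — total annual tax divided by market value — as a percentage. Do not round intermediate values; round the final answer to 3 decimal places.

Assessed value = $915,400 × 0.393 = $359,752.2
City of Wrenford: $359,752.2 × 0.01211 = $4,356.599142
Regional Park District: $359,752.2 × 0.00396 = $1,424.618712
Wrenford School District: $359,752.2 × 0.0083 = $2,985.94326
Cedarvale Township: $359,752.2 × 0.00225 = $809.44245
Total tax = $9,576.603564
Effective rate = $9,576.603564 ÷ $915,400 = 1.046% of market value

1.046%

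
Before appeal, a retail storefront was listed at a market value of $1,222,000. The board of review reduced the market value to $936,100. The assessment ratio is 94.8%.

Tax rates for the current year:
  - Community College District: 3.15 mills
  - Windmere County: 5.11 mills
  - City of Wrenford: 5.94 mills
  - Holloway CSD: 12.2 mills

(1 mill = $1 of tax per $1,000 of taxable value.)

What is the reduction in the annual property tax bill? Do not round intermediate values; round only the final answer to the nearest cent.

$7,155.28

Old assessed value = $1,222,000 × 0.948 = $1,158,456
New assessed value = $936,100 × 0.948 = $887,422.8
Combined rate = 0.00315 + 0.00511 + 0.00594 + 0.0122 = 0.0264
Old tax = $1,158,456 × 0.0264 = $30,583.2384
New tax = $887,422.8 × 0.0264 = $23,427.96192
Reduction = $30,583.2384 − $23,427.96192 = $7,155.27648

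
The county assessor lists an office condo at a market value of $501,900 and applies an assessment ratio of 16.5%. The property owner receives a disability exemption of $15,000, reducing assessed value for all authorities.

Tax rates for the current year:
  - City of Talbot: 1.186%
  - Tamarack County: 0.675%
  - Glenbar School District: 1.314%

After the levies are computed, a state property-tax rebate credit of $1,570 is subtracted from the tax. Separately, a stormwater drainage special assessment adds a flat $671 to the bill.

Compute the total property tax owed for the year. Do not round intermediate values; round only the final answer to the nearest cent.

Assessed value = $501,900 × 0.165 = $82,813.5
Taxable value = $82,813.5 − $15,000 = $67,813.5
City of Talbot: $67,813.5 × 0.01186 = $804.26811
Tamarack County: $67,813.5 × 0.00675 = $457.741125
Glenbar School District: $67,813.5 × 0.01314 = $891.06939
Levies subtotal = $2,153.078625
After credit = $2,153.078625 − $1,570 = $583.078625
Total = $583.078625 + $671 = $1,254.078625

$1,254.08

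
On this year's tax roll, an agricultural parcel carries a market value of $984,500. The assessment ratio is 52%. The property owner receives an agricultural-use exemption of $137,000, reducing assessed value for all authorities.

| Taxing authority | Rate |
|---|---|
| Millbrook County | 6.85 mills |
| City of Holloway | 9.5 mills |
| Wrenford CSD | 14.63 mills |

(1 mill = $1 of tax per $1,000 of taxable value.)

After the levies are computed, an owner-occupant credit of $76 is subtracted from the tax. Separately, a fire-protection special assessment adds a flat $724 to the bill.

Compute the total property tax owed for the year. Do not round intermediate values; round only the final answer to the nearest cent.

Assessed value = $984,500 × 0.52 = $511,940
Taxable value = $511,940 − $137,000 = $374,940
Millbrook County: $374,940 × 0.00685 = $2,568.339
City of Holloway: $374,940 × 0.0095 = $3,561.93
Wrenford CSD: $374,940 × 0.01463 = $5,485.3722
Levies subtotal = $11,615.6412
After credit = $11,615.6412 − $76 = $11,539.6412
Total = $11,539.6412 + $724 = $12,263.6412

$12,263.64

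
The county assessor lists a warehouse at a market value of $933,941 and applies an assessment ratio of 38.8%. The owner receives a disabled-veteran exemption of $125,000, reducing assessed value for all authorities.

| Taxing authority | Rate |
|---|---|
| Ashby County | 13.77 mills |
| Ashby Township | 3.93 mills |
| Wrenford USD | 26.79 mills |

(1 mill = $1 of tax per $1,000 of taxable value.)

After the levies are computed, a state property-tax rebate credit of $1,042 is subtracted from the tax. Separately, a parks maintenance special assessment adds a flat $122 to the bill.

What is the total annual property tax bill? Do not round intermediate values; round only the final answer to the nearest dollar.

Assessed value = $933,941 × 0.388 = $362,369.108
Taxable value = $362,369.108 − $125,000 = $237,369.108
Ashby County: $237,369.108 × 0.01377 = $3,268.57261716
Ashby Township: $237,369.108 × 0.00393 = $932.86059444
Wrenford USD: $237,369.108 × 0.02679 = $6,359.11840332
Levies subtotal = $10,560.55161492
After credit = $10,560.55161492 − $1,042 = $9,518.55161492
Total = $9,518.55161492 + $122 = $9,640.55161492

$9,641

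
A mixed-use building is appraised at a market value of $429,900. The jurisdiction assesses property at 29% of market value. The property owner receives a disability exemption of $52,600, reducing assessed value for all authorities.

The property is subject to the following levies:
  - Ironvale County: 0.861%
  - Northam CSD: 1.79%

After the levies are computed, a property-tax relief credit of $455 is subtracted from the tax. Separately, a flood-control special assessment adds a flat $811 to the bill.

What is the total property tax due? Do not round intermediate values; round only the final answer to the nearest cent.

$2,266.60

Assessed value = $429,900 × 0.29 = $124,671
Taxable value = $124,671 − $52,600 = $72,071
Ironvale County: $72,071 × 0.00861 = $620.53131
Northam CSD: $72,071 × 0.0179 = $1,290.0709
Levies subtotal = $1,910.60221
After credit = $1,910.60221 − $455 = $1,455.60221
Total = $1,455.60221 + $811 = $2,266.60221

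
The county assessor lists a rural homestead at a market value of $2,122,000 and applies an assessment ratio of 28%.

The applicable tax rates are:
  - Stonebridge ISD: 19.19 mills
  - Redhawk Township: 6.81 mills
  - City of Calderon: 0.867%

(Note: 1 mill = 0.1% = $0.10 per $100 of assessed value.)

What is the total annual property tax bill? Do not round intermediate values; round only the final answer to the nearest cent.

Assessed value = $2,122,000 × 0.28 = $594,160
Stonebridge ISD: $594,160 × 0.01919 = $11,401.9304
Redhawk Township: $594,160 × 0.00681 = $4,046.2296
City of Calderon: $594,160 × 0.00867 = $5,151.3672
Total = $20,599.5272

$20,599.53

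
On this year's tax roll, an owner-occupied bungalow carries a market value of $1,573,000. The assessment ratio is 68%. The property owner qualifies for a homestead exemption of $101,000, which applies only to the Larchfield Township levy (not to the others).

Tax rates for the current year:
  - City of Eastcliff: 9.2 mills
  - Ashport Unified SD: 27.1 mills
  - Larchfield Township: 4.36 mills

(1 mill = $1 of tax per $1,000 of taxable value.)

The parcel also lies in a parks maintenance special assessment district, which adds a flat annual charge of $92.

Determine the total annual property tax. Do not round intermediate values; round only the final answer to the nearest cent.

Assessed value = $1,573,000 × 0.68 = $1,069,640
City of Eastcliff: $1,069,640 × 0.0092 = $9,840.688
Ashport Unified SD: $1,069,640 × 0.0271 = $28,987.244
Larchfield Township: ($1,069,640 − $101,000) × 0.00436 = $968,640 × 0.00436 = $4,223.2704
Levies subtotal = $43,051.2024
Total = $43,051.2024 + $92 = $43,143.2024

$43,143.20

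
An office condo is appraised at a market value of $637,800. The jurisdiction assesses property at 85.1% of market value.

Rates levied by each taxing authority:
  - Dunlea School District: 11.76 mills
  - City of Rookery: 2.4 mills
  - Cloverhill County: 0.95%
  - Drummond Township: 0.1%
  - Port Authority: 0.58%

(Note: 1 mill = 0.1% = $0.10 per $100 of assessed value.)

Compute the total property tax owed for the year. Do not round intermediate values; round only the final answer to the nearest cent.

Assessed value = $637,800 × 0.851 = $542,767.8
Dunlea School District: $542,767.8 × 0.01176 = $6,382.949328
City of Rookery: $542,767.8 × 0.0024 = $1,302.64272
Cloverhill County: $542,767.8 × 0.0095 = $5,156.2941
Drummond Township: $542,767.8 × 0.001 = $542.7678
Port Authority: $542,767.8 × 0.0058 = $3,148.05324
Total = $16,532.707188

$16,532.71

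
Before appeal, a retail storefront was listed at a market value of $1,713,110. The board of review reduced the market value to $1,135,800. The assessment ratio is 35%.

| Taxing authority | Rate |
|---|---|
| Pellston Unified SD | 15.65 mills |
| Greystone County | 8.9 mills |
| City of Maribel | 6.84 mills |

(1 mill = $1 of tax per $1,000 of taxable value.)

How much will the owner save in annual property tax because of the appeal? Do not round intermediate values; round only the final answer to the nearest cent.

Old assessed value = $1,713,110 × 0.35 = $599,588.5
New assessed value = $1,135,800 × 0.35 = $397,530
Combined rate = 0.01565 + 0.0089 + 0.00684 = 0.03139
Old tax = $599,588.5 × 0.03139 = $18,821.083015
New tax = $397,530 × 0.03139 = $12,478.4667
Reduction = $18,821.083015 − $12,478.4667 = $6,342.616315

$6,342.62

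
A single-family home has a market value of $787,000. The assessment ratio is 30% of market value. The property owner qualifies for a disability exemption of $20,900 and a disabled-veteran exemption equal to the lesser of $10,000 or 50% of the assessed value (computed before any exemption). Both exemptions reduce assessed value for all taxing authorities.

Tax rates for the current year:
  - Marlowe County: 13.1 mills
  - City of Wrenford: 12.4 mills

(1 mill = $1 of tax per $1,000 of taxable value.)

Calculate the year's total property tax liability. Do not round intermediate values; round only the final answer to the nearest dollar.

Assessed value = $787,000 × 0.3 = $236,100
Disabled-veteran exemption = min($10,000, 50% × $236,100) = min($10,000, $118,050) = $10,000 (dollar cap binds)
Taxable value = $236,100 − $20,900 − $10,000 = $205,200
Marlowe County: $205,200 × 0.0131 = $2,688.12
City of Wrenford: $205,200 × 0.0124 = $2,544.48
Total = $5,232.6

$5,233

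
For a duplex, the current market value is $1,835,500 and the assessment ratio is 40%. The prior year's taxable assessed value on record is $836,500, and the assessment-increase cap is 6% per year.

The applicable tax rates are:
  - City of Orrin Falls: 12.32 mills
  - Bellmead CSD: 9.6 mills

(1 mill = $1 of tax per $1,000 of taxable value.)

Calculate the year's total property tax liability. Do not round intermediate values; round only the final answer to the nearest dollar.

$16,094

Uncapped assessed value = $1,835,500 × 0.4 = $734,200
Cap limit = $836,500 × 1.06 = $886,690
Taxable assessed value = min($734,200, $886,690) = $734,200 (cap does not bind)
City of Orrin Falls: $734,200 × 0.01232 = $9,045.344
Bellmead CSD: $734,200 × 0.0096 = $7,048.32
Total = $16,093.664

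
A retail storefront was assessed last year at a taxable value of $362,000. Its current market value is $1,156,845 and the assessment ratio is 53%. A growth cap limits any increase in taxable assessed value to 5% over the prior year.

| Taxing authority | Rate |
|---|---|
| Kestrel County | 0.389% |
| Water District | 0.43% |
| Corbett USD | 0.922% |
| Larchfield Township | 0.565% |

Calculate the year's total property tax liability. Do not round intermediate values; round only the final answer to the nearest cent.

$8,765.11

Uncapped assessed value = $1,156,845 × 0.53 = $613,127.85
Cap limit = $362,000 × 1.05 = $380,100
Taxable assessed value = min($613,127.85, $380,100) = $380,100 (cap binds)
Kestrel County: $380,100 × 0.00389 = $1,478.589
Water District: $380,100 × 0.0043 = $1,634.43
Corbett USD: $380,100 × 0.00922 = $3,504.522
Larchfield Township: $380,100 × 0.00565 = $2,147.565
Total = $8,765.106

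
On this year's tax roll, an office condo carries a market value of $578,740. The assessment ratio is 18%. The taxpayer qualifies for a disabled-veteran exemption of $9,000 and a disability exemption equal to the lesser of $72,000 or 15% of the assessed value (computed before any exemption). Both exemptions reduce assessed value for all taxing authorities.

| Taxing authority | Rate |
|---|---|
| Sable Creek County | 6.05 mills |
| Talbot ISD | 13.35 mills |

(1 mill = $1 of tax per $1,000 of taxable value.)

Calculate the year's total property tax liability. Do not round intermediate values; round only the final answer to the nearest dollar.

$1,543

Assessed value = $578,740 × 0.18 = $104,173.2
Disability exemption = min($72,000, 15% × $104,173.2) = min($72,000, $15,625.98) = $15,625.98 (percentage binds)
Taxable value = $104,173.2 − $9,000 − $15,625.98 = $79,547.22
Sable Creek County: $79,547.22 × 0.00605 = $481.260681
Talbot ISD: $79,547.22 × 0.01335 = $1,061.955387
Total = $1,543.216068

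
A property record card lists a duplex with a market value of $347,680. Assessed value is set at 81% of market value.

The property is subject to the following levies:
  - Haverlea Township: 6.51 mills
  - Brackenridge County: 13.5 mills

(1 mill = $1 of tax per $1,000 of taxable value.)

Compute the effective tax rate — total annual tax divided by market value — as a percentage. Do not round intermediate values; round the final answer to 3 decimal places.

Assessed value = $347,680 × 0.81 = $281,620.8
Haverlea Township: $281,620.8 × 0.00651 = $1,833.351408
Brackenridge County: $281,620.8 × 0.0135 = $3,801.8808
Total tax = $5,635.232208
Effective rate = $5,635.232208 ÷ $347,680 = 1.621% of market value

1.621%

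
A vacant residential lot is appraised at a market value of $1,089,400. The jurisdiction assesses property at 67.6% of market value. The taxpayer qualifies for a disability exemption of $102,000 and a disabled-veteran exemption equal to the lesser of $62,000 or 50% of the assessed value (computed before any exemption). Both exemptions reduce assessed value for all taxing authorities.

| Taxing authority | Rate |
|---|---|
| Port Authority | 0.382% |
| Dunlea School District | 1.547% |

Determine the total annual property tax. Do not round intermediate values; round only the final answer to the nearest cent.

$11,042.26

Assessed value = $1,089,400 × 0.676 = $736,434.4
Disabled-veteran exemption = min($62,000, 50% × $736,434.4) = min($62,000, $368,217.2) = $62,000 (dollar cap binds)
Taxable value = $736,434.4 − $102,000 − $62,000 = $572,434.4
Port Authority: $572,434.4 × 0.00382 = $2,186.699408
Dunlea School District: $572,434.4 × 0.01547 = $8,855.560168
Total = $11,042.259576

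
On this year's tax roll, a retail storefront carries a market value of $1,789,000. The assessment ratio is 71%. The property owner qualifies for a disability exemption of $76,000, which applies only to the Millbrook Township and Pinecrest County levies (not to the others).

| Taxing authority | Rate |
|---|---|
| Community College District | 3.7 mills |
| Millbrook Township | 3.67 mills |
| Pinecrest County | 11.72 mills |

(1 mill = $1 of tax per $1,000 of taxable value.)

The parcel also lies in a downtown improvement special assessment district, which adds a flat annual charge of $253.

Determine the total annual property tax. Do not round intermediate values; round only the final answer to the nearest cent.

$23,331.29

Assessed value = $1,789,000 × 0.71 = $1,270,190
Community College District: $1,270,190 × 0.0037 = $4,699.703
Millbrook Township: ($1,270,190 − $76,000) × 0.00367 = $1,194,190 × 0.00367 = $4,382.6773
Pinecrest County: ($1,270,190 − $76,000) × 0.01172 = $1,194,190 × 0.01172 = $13,995.9068
Levies subtotal = $23,078.2871
Total = $23,078.2871 + $253 = $23,331.2871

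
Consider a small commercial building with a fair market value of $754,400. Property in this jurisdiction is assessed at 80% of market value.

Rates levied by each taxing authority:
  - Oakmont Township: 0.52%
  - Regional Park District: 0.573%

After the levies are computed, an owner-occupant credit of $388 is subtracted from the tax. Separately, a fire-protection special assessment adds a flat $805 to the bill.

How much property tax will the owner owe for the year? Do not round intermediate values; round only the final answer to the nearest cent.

Assessed value = $754,400 × 0.8 = $603,520
Oakmont Township: $603,520 × 0.0052 = $3,138.304
Regional Park District: $603,520 × 0.00573 = $3,458.1696
Levies subtotal = $6,596.4736
After credit = $6,596.4736 − $388 = $6,208.4736
Total = $6,208.4736 + $805 = $7,013.4736

$7,013.47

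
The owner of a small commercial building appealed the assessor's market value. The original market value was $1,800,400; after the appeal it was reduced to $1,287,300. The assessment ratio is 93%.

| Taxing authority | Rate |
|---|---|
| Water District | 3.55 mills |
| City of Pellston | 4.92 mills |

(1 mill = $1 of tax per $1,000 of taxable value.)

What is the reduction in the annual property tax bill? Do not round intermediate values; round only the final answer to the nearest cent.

Old assessed value = $1,800,400 × 0.93 = $1,674,372
New assessed value = $1,287,300 × 0.93 = $1,197,189
Combined rate = 0.00355 + 0.00492 = 0.00847
Old tax = $1,674,372 × 0.00847 = $14,181.93084
New tax = $1,197,189 × 0.00847 = $10,140.19083
Reduction = $14,181.93084 − $10,140.19083 = $4,041.74001

$4,041.74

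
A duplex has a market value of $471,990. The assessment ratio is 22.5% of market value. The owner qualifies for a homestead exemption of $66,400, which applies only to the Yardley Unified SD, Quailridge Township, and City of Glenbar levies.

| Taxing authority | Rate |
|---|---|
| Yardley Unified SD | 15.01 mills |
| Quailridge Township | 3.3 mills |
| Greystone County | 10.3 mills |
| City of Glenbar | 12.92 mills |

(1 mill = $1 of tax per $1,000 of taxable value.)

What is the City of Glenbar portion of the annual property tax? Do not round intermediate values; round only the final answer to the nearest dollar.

Assessed value = $471,990 × 0.225 = $106,197.75
City of Glenbar taxable value = $106,197.75 − $66,400 = $39,797.75
City of Glenbar levy = $39,797.75 × 0.01292 = $514.18693

$514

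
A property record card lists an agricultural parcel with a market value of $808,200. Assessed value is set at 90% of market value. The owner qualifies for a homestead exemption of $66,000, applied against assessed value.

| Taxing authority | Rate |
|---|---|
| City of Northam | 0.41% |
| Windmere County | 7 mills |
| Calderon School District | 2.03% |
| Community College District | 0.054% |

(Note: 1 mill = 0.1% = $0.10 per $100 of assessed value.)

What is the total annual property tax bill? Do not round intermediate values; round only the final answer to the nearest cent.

$21,124.48

Assessed value = $808,200 × 0.9 = $727,380
Taxable value = $727,380 − $66,000 = $661,380
City of Northam: $661,380 × 0.0041 = $2,711.658
Windmere County: $661,380 × 0.007 = $4,629.66
Calderon School District: $661,380 × 0.0203 = $13,426.014
Community College District: $661,380 × 0.00054 = $357.1452
Total = $21,124.4772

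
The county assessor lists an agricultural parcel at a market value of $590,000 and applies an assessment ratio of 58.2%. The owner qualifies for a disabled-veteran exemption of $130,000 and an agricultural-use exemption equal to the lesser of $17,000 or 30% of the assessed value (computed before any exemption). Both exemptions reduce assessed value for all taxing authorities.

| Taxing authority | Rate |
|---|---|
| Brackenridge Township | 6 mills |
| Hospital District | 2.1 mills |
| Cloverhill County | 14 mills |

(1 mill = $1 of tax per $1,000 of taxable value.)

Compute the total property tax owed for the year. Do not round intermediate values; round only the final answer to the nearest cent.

$4,340.00

Assessed value = $590,000 × 0.582 = $343,380
Agricultural-use exemption = min($17,000, 30% × $343,380) = min($17,000, $103,014) = $17,000 (dollar cap binds)
Taxable value = $343,380 − $130,000 − $17,000 = $196,380
Brackenridge Township: $196,380 × 0.006 = $1,178.28
Hospital District: $196,380 × 0.0021 = $412.398
Cloverhill County: $196,380 × 0.014 = $2,749.32
Total = $4,339.998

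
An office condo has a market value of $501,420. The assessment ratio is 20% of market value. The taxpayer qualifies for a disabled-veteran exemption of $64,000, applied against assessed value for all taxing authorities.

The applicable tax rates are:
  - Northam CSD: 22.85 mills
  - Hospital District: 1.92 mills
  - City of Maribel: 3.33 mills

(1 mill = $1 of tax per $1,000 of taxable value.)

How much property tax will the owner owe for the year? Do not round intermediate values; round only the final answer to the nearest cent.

$1,019.58

Assessed value = $501,420 × 0.2 = $100,284
Taxable value = $100,284 − $64,000 = $36,284
Northam CSD: $36,284 × 0.02285 = $829.0894
Hospital District: $36,284 × 0.00192 = $69.66528
City of Maribel: $36,284 × 0.00333 = $120.82572
Total = $829.0894 + $69.66528 + $120.82572 = $1,019.5804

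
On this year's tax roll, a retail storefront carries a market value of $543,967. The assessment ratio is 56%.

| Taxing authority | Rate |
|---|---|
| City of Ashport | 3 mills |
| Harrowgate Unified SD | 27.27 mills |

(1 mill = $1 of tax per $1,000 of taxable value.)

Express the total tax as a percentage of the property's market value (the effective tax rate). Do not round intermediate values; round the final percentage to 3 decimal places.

Assessed value = $543,967 × 0.56 = $304,621.52
City of Ashport: $304,621.52 × 0.003 = $913.86456
Harrowgate Unified SD: $304,621.52 × 0.02727 = $8,307.0288504
Total tax = $9,220.8934104
Effective rate = $9,220.8934104 ÷ $543,967 = 1.695% of market value

1.695%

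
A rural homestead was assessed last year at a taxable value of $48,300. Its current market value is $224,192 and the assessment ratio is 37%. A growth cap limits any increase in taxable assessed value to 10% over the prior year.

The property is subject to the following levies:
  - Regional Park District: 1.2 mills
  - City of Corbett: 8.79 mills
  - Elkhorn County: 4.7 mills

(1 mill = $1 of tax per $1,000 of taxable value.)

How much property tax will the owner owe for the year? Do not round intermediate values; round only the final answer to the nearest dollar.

Uncapped assessed value = $224,192 × 0.37 = $82,951.04
Cap limit = $48,300 × 1.1 = $53,130
Taxable assessed value = min($82,951.04, $53,130) = $53,130 (cap binds)
Regional Park District: $53,130 × 0.0012 = $63.756
City of Corbett: $53,130 × 0.00879 = $467.0127
Elkhorn County: $53,130 × 0.0047 = $249.711
Total = $780.4797

$780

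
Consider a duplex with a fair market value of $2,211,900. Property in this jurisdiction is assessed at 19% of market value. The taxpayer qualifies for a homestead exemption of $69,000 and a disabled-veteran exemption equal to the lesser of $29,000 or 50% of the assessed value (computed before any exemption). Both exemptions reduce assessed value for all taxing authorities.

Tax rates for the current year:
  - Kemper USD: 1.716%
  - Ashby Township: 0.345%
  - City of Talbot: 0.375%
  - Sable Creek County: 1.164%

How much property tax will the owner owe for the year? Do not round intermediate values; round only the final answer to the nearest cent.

Assessed value = $2,211,900 × 0.19 = $420,261
Disabled-veteran exemption = min($29,000, 50% × $420,261) = min($29,000, $210,130.5) = $29,000 (dollar cap binds)
Taxable value = $420,261 − $69,000 − $29,000 = $322,261
Kemper USD: $322,261 × 0.01716 = $5,529.99876
Ashby Township: $322,261 × 0.00345 = $1,111.80045
City of Talbot: $322,261 × 0.00375 = $1,208.47875
Sable Creek County: $322,261 × 0.01164 = $3,751.11804
Total = $11,601.396

$11,601.40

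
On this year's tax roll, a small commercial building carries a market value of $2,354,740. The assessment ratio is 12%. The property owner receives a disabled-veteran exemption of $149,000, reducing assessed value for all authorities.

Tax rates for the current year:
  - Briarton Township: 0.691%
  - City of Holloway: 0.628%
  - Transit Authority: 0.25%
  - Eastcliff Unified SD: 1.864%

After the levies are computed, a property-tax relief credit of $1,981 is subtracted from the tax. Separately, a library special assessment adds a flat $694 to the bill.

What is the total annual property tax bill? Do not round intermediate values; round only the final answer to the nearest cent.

$3,298.42

Assessed value = $2,354,740 × 0.12 = $282,568.8
Taxable value = $282,568.8 − $149,000 = $133,568.8
Briarton Township: $133,568.8 × 0.00691 = $922.960408
City of Holloway: $133,568.8 × 0.00628 = $838.812064
Transit Authority: $133,568.8 × 0.0025 = $333.922
Eastcliff Unified SD: $133,568.8 × 0.01864 = $2,489.722432
Levies subtotal = $4,585.416904
After credit = $4,585.416904 − $1,981 = $2,604.416904
Total = $2,604.416904 + $694 = $3,298.416904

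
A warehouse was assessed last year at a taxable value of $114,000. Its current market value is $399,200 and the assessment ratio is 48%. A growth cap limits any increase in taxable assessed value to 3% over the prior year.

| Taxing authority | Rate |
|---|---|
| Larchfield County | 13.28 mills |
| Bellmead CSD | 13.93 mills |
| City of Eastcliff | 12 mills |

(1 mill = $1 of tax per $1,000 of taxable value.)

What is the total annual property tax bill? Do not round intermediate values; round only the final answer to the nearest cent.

$4,604.04

Uncapped assessed value = $399,200 × 0.48 = $191,616
Cap limit = $114,000 × 1.03 = $117,420
Taxable assessed value = min($191,616, $117,420) = $117,420 (cap binds)
Larchfield County: $117,420 × 0.01328 = $1,559.3376
Bellmead CSD: $117,420 × 0.01393 = $1,635.6606
City of Eastcliff: $117,420 × 0.012 = $1,409.04
Total = $4,604.0382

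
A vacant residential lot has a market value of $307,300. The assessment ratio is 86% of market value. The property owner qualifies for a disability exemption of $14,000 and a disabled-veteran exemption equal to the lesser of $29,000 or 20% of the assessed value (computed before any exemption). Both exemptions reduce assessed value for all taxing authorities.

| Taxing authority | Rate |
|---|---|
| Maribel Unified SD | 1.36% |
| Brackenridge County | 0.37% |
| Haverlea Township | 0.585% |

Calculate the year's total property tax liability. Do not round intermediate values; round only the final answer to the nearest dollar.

Assessed value = $307,300 × 0.86 = $264,278
Disabled-veteran exemption = min($29,000, 20% × $264,278) = min($29,000, $52,855.6) = $29,000 (dollar cap binds)
Taxable value = $264,278 − $14,000 − $29,000 = $221,278
Maribel Unified SD: $221,278 × 0.0136 = $3,009.3808
Brackenridge County: $221,278 × 0.0037 = $818.7286
Haverlea Township: $221,278 × 0.00585 = $1,294.4763
Total = $5,122.5857

$5,123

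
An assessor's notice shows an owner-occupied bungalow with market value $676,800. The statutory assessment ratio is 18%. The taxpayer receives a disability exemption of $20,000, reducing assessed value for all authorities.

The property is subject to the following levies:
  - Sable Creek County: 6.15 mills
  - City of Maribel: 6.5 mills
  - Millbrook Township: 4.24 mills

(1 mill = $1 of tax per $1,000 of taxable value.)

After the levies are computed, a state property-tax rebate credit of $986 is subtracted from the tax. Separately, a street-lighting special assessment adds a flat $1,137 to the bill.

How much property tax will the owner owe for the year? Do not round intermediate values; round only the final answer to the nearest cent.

$1,870.81

Assessed value = $676,800 × 0.18 = $121,824
Taxable value = $121,824 − $20,000 = $101,824
Sable Creek County: $101,824 × 0.00615 = $626.2176
City of Maribel: $101,824 × 0.0065 = $661.856
Millbrook Township: $101,824 × 0.00424 = $431.73376
Levies subtotal = $1,719.80736
After credit = $1,719.80736 − $986 = $733.80736
Total = $733.80736 + $1,137 = $1,870.80736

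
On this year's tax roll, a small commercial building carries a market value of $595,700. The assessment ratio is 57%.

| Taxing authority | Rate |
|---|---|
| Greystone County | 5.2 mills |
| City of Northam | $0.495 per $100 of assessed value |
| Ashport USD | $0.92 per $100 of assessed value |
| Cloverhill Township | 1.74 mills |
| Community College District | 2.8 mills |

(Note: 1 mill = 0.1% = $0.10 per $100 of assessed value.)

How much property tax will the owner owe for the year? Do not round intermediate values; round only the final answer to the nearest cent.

$8,111.83

Assessed value = $595,700 × 0.57 = $339,549
Greystone County: $339,549 × 0.0052 = $1,765.6548
City of Northam: $339,549 × 0.00495 = $1,680.76755
Ashport USD: $339,549 × 0.0092 = $3,123.8508
Cloverhill Township: $339,549 × 0.00174 = $590.81526
Community College District: $339,549 × 0.0028 = $950.7372
Total = $8,111.82561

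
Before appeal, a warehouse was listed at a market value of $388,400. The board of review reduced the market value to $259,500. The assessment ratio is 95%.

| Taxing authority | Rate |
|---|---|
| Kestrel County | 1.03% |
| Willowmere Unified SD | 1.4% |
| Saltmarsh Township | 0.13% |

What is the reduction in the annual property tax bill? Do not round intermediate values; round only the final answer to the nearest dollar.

$3,135

Old assessed value = $388,400 × 0.95 = $368,980
New assessed value = $259,500 × 0.95 = $246,525
Combined rate = 0.0103 + 0.014 + 0.0013 = 0.0256
Old tax = $368,980 × 0.0256 = $9,445.888
New tax = $246,525 × 0.0256 = $6,311.04
Reduction = $9,445.888 − $6,311.04 = $3,134.848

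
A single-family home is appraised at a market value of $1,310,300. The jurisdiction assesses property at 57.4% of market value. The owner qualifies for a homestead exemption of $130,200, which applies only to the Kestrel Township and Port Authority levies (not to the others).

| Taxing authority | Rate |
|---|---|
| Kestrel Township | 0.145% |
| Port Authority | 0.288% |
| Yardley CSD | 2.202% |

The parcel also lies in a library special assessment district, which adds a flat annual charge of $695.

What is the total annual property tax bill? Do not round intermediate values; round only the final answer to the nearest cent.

$19,949.39

Assessed value = $1,310,300 × 0.574 = $752,112.2
Kestrel Township: ($752,112.2 − $130,200) × 0.00145 = $621,912.2 × 0.00145 = $901.77269
Port Authority: ($752,112.2 − $130,200) × 0.00288 = $621,912.2 × 0.00288 = $1,791.107136
Yardley CSD: $752,112.2 × 0.02202 = $16,561.510644
Levies subtotal = $19,254.39047
Total = $19,254.39047 + $695 = $19,949.39047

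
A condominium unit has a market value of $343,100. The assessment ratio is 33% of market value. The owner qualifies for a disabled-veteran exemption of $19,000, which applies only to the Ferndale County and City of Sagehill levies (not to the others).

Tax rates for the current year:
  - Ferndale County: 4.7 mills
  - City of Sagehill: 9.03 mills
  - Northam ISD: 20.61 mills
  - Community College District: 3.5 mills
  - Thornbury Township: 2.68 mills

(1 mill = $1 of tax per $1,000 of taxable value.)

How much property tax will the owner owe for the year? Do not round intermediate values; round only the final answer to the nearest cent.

$4,326.93

Assessed value = $343,100 × 0.33 = $113,223
Ferndale County: ($113,223 − $19,000) × 0.0047 = $94,223 × 0.0047 = $442.8481
City of Sagehill: ($113,223 − $19,000) × 0.00903 = $94,223 × 0.00903 = $850.83369
Northam ISD: $113,223 × 0.02061 = $2,333.52603
Community College District: $113,223 × 0.0035 = $396.2805
Thornbury Township: $113,223 × 0.00268 = $303.43764
Total = $4,326.92596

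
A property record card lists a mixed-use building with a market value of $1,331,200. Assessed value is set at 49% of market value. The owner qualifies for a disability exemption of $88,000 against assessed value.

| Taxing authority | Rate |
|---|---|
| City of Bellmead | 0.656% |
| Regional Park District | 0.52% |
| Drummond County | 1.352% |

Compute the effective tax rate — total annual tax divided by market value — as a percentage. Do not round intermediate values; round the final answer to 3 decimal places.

1.072%

Assessed value = $1,331,200 × 0.49 = $652,288
Taxable value = $652,288 − $88,000 = $564,288
City of Bellmead: $564,288 × 0.00656 = $3,701.72928
Regional Park District: $564,288 × 0.0052 = $2,934.2976
Drummond County: $564,288 × 0.01352 = $7,629.17376
Total tax = $14,265.20064
Effective rate = $14,265.20064 ÷ $1,331,200 = 1.072% of market value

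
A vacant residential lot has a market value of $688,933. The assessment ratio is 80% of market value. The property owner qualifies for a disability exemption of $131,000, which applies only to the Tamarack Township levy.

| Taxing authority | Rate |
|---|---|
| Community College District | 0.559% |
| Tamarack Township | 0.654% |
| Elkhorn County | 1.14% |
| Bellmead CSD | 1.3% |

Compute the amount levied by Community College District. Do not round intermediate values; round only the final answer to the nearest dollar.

Assessed value = $688,933 × 0.8 = $551,146.4
Community College District taxable value = $551,146.4 (exemption does not apply)
Community College District levy = $551,146.4 × 0.00559 = $3,080.908376

$3,081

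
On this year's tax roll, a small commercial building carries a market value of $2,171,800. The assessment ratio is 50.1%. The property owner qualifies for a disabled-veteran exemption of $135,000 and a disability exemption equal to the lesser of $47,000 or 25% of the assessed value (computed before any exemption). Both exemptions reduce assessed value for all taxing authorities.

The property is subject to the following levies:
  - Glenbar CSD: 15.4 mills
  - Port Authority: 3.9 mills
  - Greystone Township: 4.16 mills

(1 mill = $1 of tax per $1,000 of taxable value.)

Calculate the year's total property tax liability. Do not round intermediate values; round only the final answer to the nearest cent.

Assessed value = $2,171,800 × 0.501 = $1,088,071.8
Disability exemption = min($47,000, 25% × $1,088,071.8) = min($47,000, $272,017.95) = $47,000 (dollar cap binds)
Taxable value = $1,088,071.8 − $135,000 − $47,000 = $906,071.8
Glenbar CSD: $906,071.8 × 0.0154 = $13,953.50572
Port Authority: $906,071.8 × 0.0039 = $3,533.68002
Greystone Township: $906,071.8 × 0.00416 = $3,769.258688
Total = $21,256.444428

$21,256.44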